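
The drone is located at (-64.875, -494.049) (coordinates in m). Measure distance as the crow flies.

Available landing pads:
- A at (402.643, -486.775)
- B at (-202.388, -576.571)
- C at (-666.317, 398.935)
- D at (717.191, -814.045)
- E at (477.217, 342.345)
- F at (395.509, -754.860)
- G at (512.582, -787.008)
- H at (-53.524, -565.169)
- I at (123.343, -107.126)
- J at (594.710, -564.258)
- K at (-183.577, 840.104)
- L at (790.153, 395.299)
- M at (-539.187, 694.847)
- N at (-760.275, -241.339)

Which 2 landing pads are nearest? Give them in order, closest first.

Distances from (-64.875, -494.049):
A: √((467.518)² + (7.274)²) = √(218573.08032 + 52.91108) = 467.575 m
B: √((-137.513)² + (-82.522)²) = √(18909.82517 + 6809.88048) = 160.374 m
C: √((-601.442)² + (892.984)²) = √(361732.47936 + 797420.42426) = 1076.640 m
D: √((782.066)² + (-319.996)²) = √(611627.22836 + 102397.44002) = 845.000 m
E: √((542.092)² + (836.394)²) = √(293863.73646 + 699554.92324) = 996.704 m
F: √((460.384)² + (-260.811)²) = √(211953.42746 + 68022.37772) = 529.127 m
G: √((577.457)² + (-292.959)²) = √(333456.58685 + 85824.97568) = 647.520 m
H: √((11.351)² + (-71.120)²) = √(128.84520 + 5058.05440) = 72.020 m
I: √((188.218)² + (386.923)²) = √(35426.01552 + 149709.40793) = 430.274 m
J: √((659.585)² + (-70.209)²) = √(435052.37223 + 4929.30368) = 663.311 m
K: √((-118.702)² + (1334.153)²) = √(14090.16480 + 1779964.22741) = 1339.423 m
L: √((855.028)² + (889.348)²) = √(731072.88078 + 790939.86510) = 1233.699 m
M: √((-474.312)² + (1188.896)²) = √(224971.87334 + 1413473.69882) = 1280.018 m
N: √((-695.400)² + (252.710)²) = √(483581.16000 + 63862.34410) = 739.894 m
Sorted: H (72.020 m) < B (160.374 m) < I (430.274 m) < A (467.575 m) < …

H, B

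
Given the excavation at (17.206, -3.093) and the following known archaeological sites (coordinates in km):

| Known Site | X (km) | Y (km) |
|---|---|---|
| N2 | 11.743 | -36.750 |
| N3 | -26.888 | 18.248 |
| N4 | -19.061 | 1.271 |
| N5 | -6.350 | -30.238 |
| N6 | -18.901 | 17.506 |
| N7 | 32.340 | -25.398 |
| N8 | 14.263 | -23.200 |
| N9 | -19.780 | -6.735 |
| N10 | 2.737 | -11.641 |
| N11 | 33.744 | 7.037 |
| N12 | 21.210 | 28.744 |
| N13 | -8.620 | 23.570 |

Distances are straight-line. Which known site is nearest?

N10

Distances from (17.206, -3.093):
N2: √((-5.463)² + (-33.657)²) = √(29.84437 + 1132.79365) = 34.097 km
N3: √((-44.094)² + (21.341)²) = √(1944.28084 + 455.43828) = 48.987 km
N4: √((-36.267)² + (4.364)²) = √(1315.29529 + 19.04450) = 36.529 km
N5: √((-23.556)² + (-27.145)²) = √(554.88514 + 736.85102) = 35.941 km
N6: √((-36.107)² + (20.599)²) = √(1303.71545 + 424.31880) = 41.570 km
N7: √((15.134)² + (-22.305)²) = √(229.03796 + 497.51302) = 26.955 km
N8: √((-2.943)² + (-20.107)²) = √(8.66125 + 404.29145) = 20.321 km
N9: √((-36.986)² + (-3.642)²) = √(1367.96420 + 13.26416) = 37.165 km
N10: √((-14.469)² + (-8.548)²) = √(209.35196 + 73.06830) = 16.805 km
N11: √((16.538)² + (10.130)²) = √(273.50544 + 102.61690) = 19.394 km
N12: √((4.004)² + (31.837)²) = √(16.03202 + 1013.59457) = 32.088 km
N13: √((-25.826)² + (26.663)²) = √(666.98228 + 710.91557) = 37.120 km
Minimum: N10 at 16.805 km.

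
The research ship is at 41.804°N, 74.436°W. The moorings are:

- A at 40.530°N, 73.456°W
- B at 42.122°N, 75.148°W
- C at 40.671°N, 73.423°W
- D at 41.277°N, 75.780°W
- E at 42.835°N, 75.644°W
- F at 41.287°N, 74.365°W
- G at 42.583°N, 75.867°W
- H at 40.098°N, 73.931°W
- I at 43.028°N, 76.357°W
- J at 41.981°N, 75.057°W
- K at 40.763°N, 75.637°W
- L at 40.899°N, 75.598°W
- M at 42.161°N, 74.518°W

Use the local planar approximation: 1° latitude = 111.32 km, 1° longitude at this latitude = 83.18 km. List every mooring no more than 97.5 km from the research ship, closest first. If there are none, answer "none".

Distances from 41.804°N, 74.436°W:
A: 163.580 km
B: 68.997 km
C: 151.683 km
D: 126.252 km
E: 152.541 km
F: 57.855 km
G: 147.270 km
H: 194.502 km
I: 209.995 km
J: 55.285 km
K: 153.000 km
L: 139.613 km
M: 40.322 km
Threshold 97.5 km: M (40.322 km), J (55.285 km), F (57.855 km), B (68.997 km) are within range.

M, J, F, B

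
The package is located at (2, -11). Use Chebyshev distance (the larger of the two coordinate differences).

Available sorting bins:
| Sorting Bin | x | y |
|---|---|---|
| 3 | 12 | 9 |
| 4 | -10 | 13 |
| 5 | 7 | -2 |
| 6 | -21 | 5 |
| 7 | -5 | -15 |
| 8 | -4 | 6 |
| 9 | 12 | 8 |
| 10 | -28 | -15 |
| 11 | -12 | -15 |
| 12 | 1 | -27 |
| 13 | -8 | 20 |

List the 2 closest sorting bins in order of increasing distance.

7, 5

Distances from (2, -11):
3: max(|10|, |20|) = 20
4: max(|-12|, |24|) = 24
5: max(|5|, |9|) = 9
6: max(|-23|, |16|) = 23
7: max(|-7|, |-4|) = 7
8: max(|-6|, |17|) = 17
9: max(|10|, |19|) = 19
10: max(|-30|, |-4|) = 30
11: max(|-14|, |-4|) = 14
12: max(|-1|, |-16|) = 16
13: max(|-10|, |31|) = 31
Sorted: 7 (7) < 5 (9) < 11 (14) < 12 (16) < …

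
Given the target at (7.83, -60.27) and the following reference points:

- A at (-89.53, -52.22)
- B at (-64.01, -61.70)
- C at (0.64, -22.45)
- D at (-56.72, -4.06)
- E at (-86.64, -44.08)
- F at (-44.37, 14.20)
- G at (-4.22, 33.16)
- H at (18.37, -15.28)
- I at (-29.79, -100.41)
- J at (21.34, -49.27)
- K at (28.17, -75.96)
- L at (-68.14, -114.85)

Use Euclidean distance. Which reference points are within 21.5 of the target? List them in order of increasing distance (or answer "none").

J

Distances from (7.83, -60.27):
A: 97.69
B: 71.85
C: 38.50
D: 85.59
E: 95.85
F: 90.94
G: 94.20
H: 46.21
I: 55.01
J: 17.42
K: 25.69
L: 93.54
Threshold 21.5: J (17.42) is within range.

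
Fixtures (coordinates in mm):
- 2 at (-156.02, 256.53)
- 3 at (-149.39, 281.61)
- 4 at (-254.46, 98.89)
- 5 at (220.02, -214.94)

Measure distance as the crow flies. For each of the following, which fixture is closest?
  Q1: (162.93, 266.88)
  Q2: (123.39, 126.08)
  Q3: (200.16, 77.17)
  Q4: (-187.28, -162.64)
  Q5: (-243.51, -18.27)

Q1→3; Q2→2; Q3→5; Q4→4; Q5→4

Q1 at (162.93, 266.88):
  2: √((-318.95)² + (-10.35)²) = √(101729.1025 + 107.1225) = 319.12 mm
  3: √((-312.32)² + (14.73)²) = √(97543.7824 + 216.9729) = 312.67 mm
  4: √((-417.39)² + (-167.99)²) = √(174214.4121 + 28220.6401) = 449.93 mm
  5: √((57.09)² + (-481.82)²) = √(3259.2681 + 232150.5124) = 485.19 mm
  → nearest: 3 (312.67 mm)
Q2 at (123.39, 126.08):
  2: √((-279.41)² + (130.45)²) = √(78069.9481 + 17017.2025) = 308.36 mm
  3: √((-272.78)² + (155.53)²) = √(74408.9284 + 24189.5809) = 314.00 mm
  4: √((-377.85)² + (-27.19)²) = √(142770.6225 + 739.2961) = 378.83 mm
  5: √((96.63)² + (-341.02)²) = √(9337.3569 + 116294.6404) = 354.45 mm
  → nearest: 2 (308.36 mm)
Q3 at (200.16, 77.17):
  2: √((-356.18)² + (179.36)²) = √(126864.1924 + 32170.0096) = 398.79 mm
  3: √((-349.55)² + (204.44)²) = √(122185.2025 + 41795.7136) = 404.95 mm
  4: √((-454.62)² + (21.72)²) = √(206679.3444 + 471.7584) = 455.14 mm
  5: √((19.86)² + (-292.11)²) = √(394.4196 + 85328.2521) = 292.78 mm
  → nearest: 5 (292.78 mm)
Q4 at (-187.28, -162.64):
  2: √((31.26)² + (419.17)²) = √(977.1876 + 175703.4889) = 420.33 mm
  3: √((37.89)² + (444.25)²) = √(1435.6521 + 197358.0625) = 445.86 mm
  4: √((-67.18)² + (261.53)²) = √(4513.1524 + 68397.9409) = 270.02 mm
  5: √((407.30)² + (-52.30)²) = √(165893.2900 + 2735.2900) = 410.64 mm
  → nearest: 4 (270.02 mm)
Q5 at (-243.51, -18.27):
  2: √((87.49)² + (274.80)²) = √(7654.5001 + 75515.0400) = 288.39 mm
  3: √((94.12)² + (299.88)²) = √(8858.5744 + 89928.0144) = 314.30 mm
  4: √((-10.95)² + (117.16)²) = √(119.9025 + 13726.4656) = 117.67 mm
  5: √((463.53)² + (-196.67)²) = √(214860.0609 + 38679.0889) = 503.53 mm
  → nearest: 4 (117.67 mm)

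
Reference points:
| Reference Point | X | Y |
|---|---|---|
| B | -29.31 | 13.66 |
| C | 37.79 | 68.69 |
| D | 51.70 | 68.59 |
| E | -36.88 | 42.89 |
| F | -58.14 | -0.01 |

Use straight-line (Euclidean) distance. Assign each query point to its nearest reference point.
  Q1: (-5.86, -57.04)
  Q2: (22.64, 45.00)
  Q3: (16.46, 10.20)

Q1 at (-5.86, -57.04):
  B: 74.49
  C: 133.09
  D: 138.19
  E: 104.63
  F: 77.37
  → nearest: B (74.49)
Q2 at (22.64, 45.00):
  B: 60.67
  C: 28.12
  D: 37.43
  E: 59.56
  F: 92.47
  → nearest: C (28.12)
Q3 at (16.46, 10.20):
  B: 45.90
  C: 62.26
  D: 68.20
  E: 62.56
  F: 75.30
  → nearest: B (45.90)

Q1→B; Q2→C; Q3→B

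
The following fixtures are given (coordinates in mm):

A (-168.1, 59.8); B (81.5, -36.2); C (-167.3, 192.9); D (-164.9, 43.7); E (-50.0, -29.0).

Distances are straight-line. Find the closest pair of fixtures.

Pairwise distances:
A–B: 267.4 mm
A–C: 133.1 mm
A–D: 16.4 mm
A–E: 147.8 mm
B–C: 338.2 mm
B–D: 259.0 mm
B–E: 131.7 mm
C–D: 149.2 mm
C–E: 251.0 mm
D–E: 136.0 mm
Closest pair: A–D at 16.4 mm.

A and D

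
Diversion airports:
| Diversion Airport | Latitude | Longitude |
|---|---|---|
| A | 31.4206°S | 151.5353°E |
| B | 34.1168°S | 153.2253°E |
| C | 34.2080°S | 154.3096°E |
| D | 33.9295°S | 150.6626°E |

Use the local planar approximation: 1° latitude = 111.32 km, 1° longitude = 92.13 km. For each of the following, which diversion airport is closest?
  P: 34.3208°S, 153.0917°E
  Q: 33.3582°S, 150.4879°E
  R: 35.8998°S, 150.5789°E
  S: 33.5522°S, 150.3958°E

P at 34.3208°S, 153.0917°E:
  A: √((2.9002·111.32)² + (-1.5564·92.13)²) = √(104232.292965 + 20561.016736) = 353.2610 km
  B: √((0.2040·111.32)² + (0.1336·92.13)²) = √(515.711398 + 151.500846) = 25.8305 km
  C: √((0.1128·111.32)² + (1.2179·92.13)²) = √(157.675637 + 12589.990525) = 112.9056 km
  D: √((0.3913·111.32)² + (-2.4291·92.13)²) = √(1897.431434 + 50083.299240) = 227.9928 km
  → nearest: B (25.8305 km)
Q at 33.3582°S, 150.4879°E:
  A: √((1.9376·111.32)² + (1.0474·92.13)²) = √(46523.742885 + 9311.663675) = 236.2952 km
  B: √((-0.7586·111.32)² + (2.7374·92.13)²) = √(7131.355260 + 63603.156324) = 265.9596 km
  C: √((-0.8498·111.32)² + (3.8217·92.13)²) = √(8949.110051 + 123969.636274) = 364.5802 km
  D: √((-0.5713·111.32)² + (0.1747·92.13)²) = √(4044.593164 + 259.052598) = 65.6022 km
  → nearest: D (65.6022 km)
R at 35.8998°S, 150.5789°E:
  A: √((4.4792·111.32)² + (0.9564·92.13)²) = √(248626.435879 + 7763.924031) = 506.3500 km
  B: √((1.7830·111.32)² + (2.6464·92.13)²) = √(39395.723590 + 59444.697048) = 314.3890 km
  C: √((1.6918·111.32)² + (3.7307·92.13)²) = √(35468.631854 + 118136.145462) = 391.9245 km
  D: √((1.9703·111.32)² + (0.0837·92.13)²) = √(48107.314068 + 59.463855) = 219.4693 km
  → nearest: D (219.4693 km)
S at 33.5522°S, 150.3958°E:
  A: √((2.1316·111.32)² + (1.1395·92.13)²) = √(56306.407421 + 11021.248669) = 259.4757 km
  B: √((-0.5646·111.32)² + (2.8295·92.13)²) = √(3950.282392 + 67955.019099) = 268.1516 km
  C: √((-0.6558·111.32)² + (3.9138·92.13)²) = √(5329.533789 + 130016.778220) = 367.8944 km
  D: √((-0.3773·111.32)² + (0.2668·92.13)²) = √(1764.087025 + 604.190362) = 48.6650 km
  → nearest: D (48.6650 km)

P→B; Q→D; R→D; S→D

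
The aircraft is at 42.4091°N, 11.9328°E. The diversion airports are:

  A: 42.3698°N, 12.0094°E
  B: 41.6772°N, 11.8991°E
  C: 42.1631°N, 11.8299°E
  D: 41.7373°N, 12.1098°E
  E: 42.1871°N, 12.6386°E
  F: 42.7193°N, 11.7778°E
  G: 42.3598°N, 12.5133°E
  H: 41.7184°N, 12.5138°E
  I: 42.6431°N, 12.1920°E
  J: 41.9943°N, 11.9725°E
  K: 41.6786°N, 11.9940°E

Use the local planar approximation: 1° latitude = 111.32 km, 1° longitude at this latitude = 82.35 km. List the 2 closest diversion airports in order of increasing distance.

Distances from 42.4091°N, 11.9328°E:
A: 7.6766 km
B: 81.5224 km
C: 28.6658 km
D: 76.1920 km
E: 63.1583 km
F: 36.8151 km
G: 48.1182 km
H: 90.5597 km
I: 33.6773 km
J: 46.2911 km
K: 81.4753 km
Sorted: A (7.6766 km) < C (28.6658 km) < I (33.6773 km) < F (36.8151 km) < …

A, C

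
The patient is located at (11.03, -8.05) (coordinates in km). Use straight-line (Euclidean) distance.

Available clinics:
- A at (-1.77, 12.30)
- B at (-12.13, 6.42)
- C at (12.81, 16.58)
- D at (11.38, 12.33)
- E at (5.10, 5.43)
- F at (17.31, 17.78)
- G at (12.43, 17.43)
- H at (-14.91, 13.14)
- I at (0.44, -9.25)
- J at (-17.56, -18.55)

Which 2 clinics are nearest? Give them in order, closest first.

I, E

Distances from (11.03, -8.05):
A: √((-12.80)² + (20.35)²) = √(163.8400 + 414.1225) = 24.04 km
B: √((-23.16)² + (14.47)²) = √(536.3856 + 209.3809) = 27.31 km
C: √((1.78)² + (24.63)²) = √(3.1684 + 606.6369) = 24.69 km
D: √((0.35)² + (20.38)²) = √(0.1225 + 415.3444) = 20.38 km
E: √((-5.93)² + (13.48)²) = √(35.1649 + 181.7104) = 14.73 km
F: √((6.28)² + (25.83)²) = √(39.4384 + 667.1889) = 26.58 km
G: √((1.40)² + (25.48)²) = √(1.9600 + 649.2304) = 25.52 km
H: √((-25.94)² + (21.19)²) = √(672.8836 + 449.0161) = 33.49 km
I: √((-10.59)² + (-1.20)²) = √(112.1481 + 1.4400) = 10.66 km
J: √((-28.59)² + (-10.50)²) = √(817.3881 + 110.2500) = 30.46 km
Sorted: I (10.66 km) < E (14.73 km) < D (20.38 km) < A (24.04 km) < …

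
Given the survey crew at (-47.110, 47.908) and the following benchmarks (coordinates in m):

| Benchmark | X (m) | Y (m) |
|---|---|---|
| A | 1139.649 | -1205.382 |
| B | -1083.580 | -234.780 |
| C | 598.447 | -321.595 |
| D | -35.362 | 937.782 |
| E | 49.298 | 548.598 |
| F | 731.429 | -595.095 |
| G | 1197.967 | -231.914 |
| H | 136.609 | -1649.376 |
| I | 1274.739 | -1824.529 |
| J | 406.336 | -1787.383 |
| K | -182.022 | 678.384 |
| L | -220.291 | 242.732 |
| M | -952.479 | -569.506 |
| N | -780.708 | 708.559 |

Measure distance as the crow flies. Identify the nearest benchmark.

Distances from (-47.110, 47.908):
A: 1726.016 m
B: 1074.329 m
C: 743.825 m
D: 889.952 m
E: 509.887 m
F: 1009.740 m
G: 1276.134 m
H: 1707.198 m
I: 2292.009 m
J: 1890.478 m
K: 644.749 m
L: 260.668 m
M: 1095.853 m
N: 987.231 m
Minimum: L at 260.668 m.

L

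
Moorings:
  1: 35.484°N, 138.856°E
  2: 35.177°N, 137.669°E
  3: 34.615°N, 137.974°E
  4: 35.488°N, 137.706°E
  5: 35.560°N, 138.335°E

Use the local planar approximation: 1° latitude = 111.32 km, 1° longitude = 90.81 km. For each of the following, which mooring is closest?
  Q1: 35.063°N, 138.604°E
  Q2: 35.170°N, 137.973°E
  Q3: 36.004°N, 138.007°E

Q1→1; Q2→2; Q3→5

Q1 at 35.063°N, 138.604°E:
  1: √((0.421·111.32)² + (0.252·90.81)²) = √(2196.39571 + 523.68295) = 52.154 km
  2: √((0.114·111.32)² + (-0.935·90.81)²) = √(161.04828 + 7209.25808) = 85.850 km
  3: √((-0.448·111.32)² + (-0.630·90.81)²) = √(2487.15255 + 3273.01843) = 75.896 km
  4: √((0.425·111.32)² + (-0.898·90.81)²) = √(2238.33072 + 6649.97518) = 94.278 km
  5: √((0.497·111.32)² + (-0.269·90.81)²) = √(3060.97070 + 596.72181) = 60.479 km
  → nearest: 1 (52.154 km)
Q2 at 35.170°N, 137.973°E:
  1: √((0.314·111.32)² + (0.883·90.81)²) = √(1221.81567 + 6429.67111) = 87.473 km
  2: √((0.007·111.32)² + (-0.304·90.81)²) = √(0.60721 + 762.10449) = 27.617 km
  3: √((-0.555·111.32)² + (0.001·90.81)²) = √(3817.08966 + 0.00825) = 61.783 km
  4: √((0.318·111.32)² + (-0.267·90.81)²) = √(1253.14301 + 587.88161) = 42.907 km
  5: √((0.390·111.32)² + (0.362·90.81)²) = √(1884.84486 + 1080.64859) = 54.456 km
  → nearest: 2 (27.617 km)
Q3 at 36.004°N, 138.007°E:
  1: √((-0.520·111.32)² + (0.849·90.81)²) = √(3350.83530 + 5944.05380) = 96.410 km
  2: √((-0.827·111.32)² + (-0.338·90.81)²) = √(8475.34556 + 942.10813) = 97.044 km
  3: √((-1.389·111.32)² + (-0.033·90.81)²) = √(23908.42057 + 8.98039) = 154.653 km
  4: √((-0.516·111.32)² + (-0.301·90.81)²) = √(3299.48227 + 747.13717) = 63.613 km
  5: √((-0.444·111.32)² + (0.328·90.81)²) = √(2442.93738 + 887.18673) = 57.707 km
  → nearest: 5 (57.707 km)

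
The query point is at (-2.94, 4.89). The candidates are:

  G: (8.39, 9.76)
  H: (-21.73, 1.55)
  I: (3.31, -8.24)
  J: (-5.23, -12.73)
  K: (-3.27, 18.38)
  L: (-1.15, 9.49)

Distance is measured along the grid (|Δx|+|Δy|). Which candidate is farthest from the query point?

Distances from (-2.94, 4.89):
G: 16.20
H: 22.13
I: 19.38
J: 19.91
K: 13.82
L: 6.39
Maximum: H at 22.13.

H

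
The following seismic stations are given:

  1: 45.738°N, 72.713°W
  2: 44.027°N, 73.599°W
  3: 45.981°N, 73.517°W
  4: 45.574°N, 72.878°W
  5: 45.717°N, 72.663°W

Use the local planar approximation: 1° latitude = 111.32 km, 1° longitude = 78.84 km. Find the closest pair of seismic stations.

1 and 5

Pairwise distances:
1–2: 202.873 km
1–3: 68.918 km
1–4: 22.417 km
1–5: 4.583 km
2–3: 217.615 km
2–4: 181.351 km
2–5: 202.086 km
3–4: 67.755 km
3–5: 73.464 km
4–5: 23.254 km
Closest pair: 1–5 at 4.583 km.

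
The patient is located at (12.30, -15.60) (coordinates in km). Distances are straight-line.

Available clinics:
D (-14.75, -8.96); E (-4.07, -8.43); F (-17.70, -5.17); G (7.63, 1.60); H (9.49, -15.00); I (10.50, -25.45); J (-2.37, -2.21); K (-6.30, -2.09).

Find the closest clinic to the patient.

Distances from (12.30, -15.60):
D: √((-27.05)² + (6.64)²) = √(731.7025 + 44.0896) = 27.85 km
E: √((-16.37)² + (7.17)²) = √(267.9769 + 51.4089) = 17.87 km
F: √((-30.00)² + (10.43)²) = √(900.0000 + 108.7849) = 31.76 km
G: √((-4.67)² + (17.20)²) = √(21.8089 + 295.8400) = 17.82 km
H: √((-2.81)² + (0.60)²) = √(7.8961 + 0.3600) = 2.87 km
I: √((-1.80)² + (-9.85)²) = √(3.2400 + 97.0225) = 10.01 km
J: √((-14.67)² + (13.39)²) = √(215.2089 + 179.2921) = 19.86 km
K: √((-18.60)² + (13.51)²) = √(345.9600 + 182.5201) = 22.99 km
Minimum: H at 2.87 km.

H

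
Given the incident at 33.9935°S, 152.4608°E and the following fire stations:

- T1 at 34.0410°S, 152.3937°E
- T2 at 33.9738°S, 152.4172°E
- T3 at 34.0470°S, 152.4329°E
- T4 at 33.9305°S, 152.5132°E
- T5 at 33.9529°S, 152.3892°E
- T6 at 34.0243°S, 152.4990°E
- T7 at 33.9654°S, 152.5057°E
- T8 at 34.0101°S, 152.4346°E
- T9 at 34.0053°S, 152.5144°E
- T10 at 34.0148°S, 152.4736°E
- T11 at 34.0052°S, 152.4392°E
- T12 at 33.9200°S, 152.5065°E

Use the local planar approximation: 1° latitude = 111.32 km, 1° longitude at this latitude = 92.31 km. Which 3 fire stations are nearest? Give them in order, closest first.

T11, T10, T8

Distances from 33.9935°S, 152.4608°E:
T1: √((-0.0475·111.32)² + (-0.0671·92.31)²) = √(27.959771 + 38.365648) = 8.1440 km
T2: √((0.0197·111.32)² + (-0.0436·92.31)²) = √(4.809267 + 16.198339) = 4.5834 km
T3: √((-0.0535·111.32)² + (-0.0279·92.31)²) = √(35.469410 + 6.632938) = 6.4886 km
T4: √((0.0630·111.32)² + (0.0524·92.31)²) = √(49.184413 + 23.396995) = 8.5195 km
T5: √((0.0406·111.32)² + (-0.0716·92.31)²) = √(20.426712 + 43.684115) = 8.0069 km
T6: √((-0.0308·111.32)² + (0.0382·92.31)²) = √(11.755682 + 12.434383) = 4.9183 km
T7: √((0.0281·111.32)² + (0.0449·92.31)²) = √(9.784960 + 17.178696) = 5.1927 km
T8: √((-0.0166·111.32)² + (-0.0262·92.31)²) = √(3.414779 + 5.849249) = 3.0437 km
T9: √((-0.0118·111.32)² + (0.0536·92.31)²) = √(1.725482 + 24.480883) = 5.1192 km
T10: √((-0.0213·111.32)² + (0.0128·92.31)²) = √(5.622191 + 1.396103) = 2.6492 km
T11: √((-0.0117·111.32)² + (-0.0216·92.31)²) = √(1.696360 + 3.975621) = 2.3816 km
T12: √((0.0735·111.32)² + (0.0457·92.31)²) = √(66.945451 + 17.796308) = 9.2055 km
Sorted: T11 (2.3816 km) < T10 (2.6492 km) < T8 (3.0437 km) < T2 (4.5834 km) < T6 (4.9183 km) < …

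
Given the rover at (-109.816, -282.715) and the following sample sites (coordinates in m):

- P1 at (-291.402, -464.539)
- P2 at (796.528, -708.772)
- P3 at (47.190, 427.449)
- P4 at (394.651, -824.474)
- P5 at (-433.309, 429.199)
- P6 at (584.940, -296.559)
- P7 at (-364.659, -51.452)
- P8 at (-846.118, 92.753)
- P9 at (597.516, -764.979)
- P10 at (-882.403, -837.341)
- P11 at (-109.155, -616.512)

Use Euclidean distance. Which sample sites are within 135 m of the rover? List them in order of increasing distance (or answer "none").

Distances from (-109.816, -282.715):
P1: √((-181.586)² + (-181.824)²) = √(32973.47540 + 33059.96698) = 256.970 m
P2: √((906.344)² + (-426.057)²) = √(821459.44634 + 181524.56725) = 1001.491 m
P3: √((157.006)² + (710.164)²) = √(24650.88404 + 504332.90690) = 727.313 m
P4: √((504.467)² + (-541.759)²) = √(254486.95409 + 293502.81408) = 740.263 m
P5: √((-323.493)² + (711.914)²) = √(104647.72105 + 506821.54340) = 781.965 m
P6: √((694.756)² + (-13.844)²) = √(482685.89954 + 191.65634) = 694.894 m
P7: √((-254.843)² + (231.263)²) = √(64944.95465 + 53482.57517) = 344.133 m
P8: √((-736.302)² + (375.468)²) = √(542140.63520 + 140976.21902) = 826.509 m
P9: √((707.332)² + (-482.264)²) = √(500318.55822 + 232578.56570) = 856.094 m
P10: √((-772.587)² + (-554.626)²) = √(596890.67257 + 307609.99988) = 951.052 m
P11: √((0.661)² + (-333.797)²) = √(0.43692 + 111420.43721) = 333.798 m
Threshold 135 m: none within range.

none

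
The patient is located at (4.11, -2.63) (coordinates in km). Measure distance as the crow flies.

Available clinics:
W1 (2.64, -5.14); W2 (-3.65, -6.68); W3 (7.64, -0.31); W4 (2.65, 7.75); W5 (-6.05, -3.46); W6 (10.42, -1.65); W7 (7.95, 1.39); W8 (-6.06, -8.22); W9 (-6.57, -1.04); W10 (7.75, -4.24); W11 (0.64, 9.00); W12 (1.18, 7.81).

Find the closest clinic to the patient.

W1

Distances from (4.11, -2.63):
W1: √((-1.47)² + (-2.51)²) = √(2.1609 + 6.3001) = 2.91 km
W2: √((-7.76)² + (-4.05)²) = √(60.2176 + 16.4025) = 8.75 km
W3: √((3.53)² + (2.32)²) = √(12.4609 + 5.3824) = 4.22 km
W4: √((-1.46)² + (10.38)²) = √(2.1316 + 107.7444) = 10.48 km
W5: √((-10.16)² + (-0.83)²) = √(103.2256 + 0.6889) = 10.19 km
W6: √((6.31)² + (0.98)²) = √(39.8161 + 0.9604) = 6.39 km
W7: √((3.84)² + (4.02)²) = √(14.7456 + 16.1604) = 5.56 km
W8: √((-10.17)² + (-5.59)²) = √(103.4289 + 31.2481) = 11.61 km
W9: √((-10.68)² + (1.59)²) = √(114.0624 + 2.5281) = 10.80 km
W10: √((3.64)² + (-1.61)²) = √(13.2496 + 2.5921) = 3.98 km
W11: √((-3.47)² + (11.63)²) = √(12.0409 + 135.2569) = 12.14 km
W12: √((-2.93)² + (10.44)²) = √(8.5849 + 108.9936) = 10.84 km
Minimum: W1 at 2.91 km.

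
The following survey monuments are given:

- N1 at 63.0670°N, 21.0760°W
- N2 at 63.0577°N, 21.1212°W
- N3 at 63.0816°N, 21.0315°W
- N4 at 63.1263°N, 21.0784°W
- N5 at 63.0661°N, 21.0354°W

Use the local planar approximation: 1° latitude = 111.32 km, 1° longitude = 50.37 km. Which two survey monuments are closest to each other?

N3 and N5

Pairwise distances:
N1–N2: √((-0.0093·111.32)² + (-0.0452·50.37)²) = √(1.071796 + 5.183472) = 2.5011 km
N1–N3: √((0.0146·111.32)² + (0.0445·50.37)²) = √(2.641509 + 5.024165) = 2.7687 km
N1–N4: √((0.0593·111.32)² + (-0.0024·50.37)²) = √(43.576845 + 0.014614) = 6.6024 km
N1–N5: √((-0.0009·111.32)² + (0.0406·50.37)²) = √(0.010038 + 4.182115) = 2.0475 km
N2–N3: √((0.0239·111.32)² + (0.0897·50.37)²) = √(7.078516 + 20.414032) = 5.2433 km
N2–N4: √((0.0686·111.32)² + (0.0428·50.37)²) = √(58.316926 + 4.647629) = 7.9350 km
N2–N5: √((0.0084·111.32)² + (0.0858·50.37)²) = √(0.874390 + 18.677488) = 4.4218 km
N3–N4: √((0.0447·111.32)² + (-0.0469·50.37)²) = √(24.760616 + 5.580712) = 5.5083 km
N3–N5: √((-0.0155·111.32)² + (-0.0039·50.37)²) = √(2.977212 + 0.038590) = 1.7366 km
N4–N5: √((-0.0602·111.32)² + (0.0430·50.37)²) = √(44.909620 + 4.691166) = 7.0428 km
Closest pair: N3–N5 at 1.7366 km.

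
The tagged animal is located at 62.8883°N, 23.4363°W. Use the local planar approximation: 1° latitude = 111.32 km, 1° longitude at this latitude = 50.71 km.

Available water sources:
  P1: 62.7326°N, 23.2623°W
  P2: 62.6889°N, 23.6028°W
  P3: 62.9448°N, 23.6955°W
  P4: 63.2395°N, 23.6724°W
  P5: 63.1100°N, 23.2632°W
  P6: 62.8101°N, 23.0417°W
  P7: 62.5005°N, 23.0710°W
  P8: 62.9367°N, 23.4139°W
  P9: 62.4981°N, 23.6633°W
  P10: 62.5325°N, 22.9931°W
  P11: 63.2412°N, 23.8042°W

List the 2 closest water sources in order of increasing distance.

P8, P3

Distances from 62.8883°N, 23.4363°W:
P1: 19.4492 km
P2: 23.7488 km
P3: 14.5714 km
P4: 40.8878 km
P5: 26.1942 km
P6: 21.8217 km
P7: 46.9765 km
P8: 5.5063 km
P9: 44.9365 km
P10: 45.5398 km
P11: 43.4897 km
Sorted: P8 (5.5063 km) < P3 (14.5714 km) < P1 (19.4492 km) < P6 (21.8217 km) < …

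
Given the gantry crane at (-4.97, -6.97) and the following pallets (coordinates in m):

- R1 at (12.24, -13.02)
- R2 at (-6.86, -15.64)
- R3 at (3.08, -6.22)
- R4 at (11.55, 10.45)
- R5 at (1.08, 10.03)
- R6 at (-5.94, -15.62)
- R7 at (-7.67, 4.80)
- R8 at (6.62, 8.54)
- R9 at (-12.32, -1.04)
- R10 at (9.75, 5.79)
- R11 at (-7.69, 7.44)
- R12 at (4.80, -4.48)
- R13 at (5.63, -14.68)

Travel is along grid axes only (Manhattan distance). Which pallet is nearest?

Distances from (-4.97, -6.97):
R1: 23.26 m
R2: 10.56 m
R3: 8.80 m
R4: 33.94 m
R5: 23.05 m
R6: 9.62 m
R7: 14.47 m
R8: 27.10 m
R9: 13.28 m
R10: 27.48 m
R11: 17.13 m
R12: 12.26 m
R13: 18.31 m
Minimum: R3 at 8.80 m.

R3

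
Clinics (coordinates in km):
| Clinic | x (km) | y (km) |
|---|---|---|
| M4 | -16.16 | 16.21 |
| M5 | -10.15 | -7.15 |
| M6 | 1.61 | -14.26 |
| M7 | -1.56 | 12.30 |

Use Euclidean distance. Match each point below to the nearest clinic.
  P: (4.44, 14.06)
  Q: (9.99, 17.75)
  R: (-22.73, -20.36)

P at (4.44, 14.06):
  M4: √((-20.60)² + (2.15)²) = √(424.3600 + 4.6225) = 20.71 km
  M5: √((-14.59)² + (-21.21)²) = √(212.8681 + 449.8641) = 25.74 km
  M6: √((-2.83)² + (-28.32)²) = √(8.0089 + 802.0224) = 28.46 km
  M7: √((-6.00)² + (-1.76)²) = √(36.0000 + 3.0976) = 6.25 km
  → nearest: M7 (6.25 km)
Q at (9.99, 17.75):
  M4: √((-26.15)² + (-1.54)²) = √(683.8225 + 2.3716) = 26.20 km
  M5: √((-20.14)² + (-24.90)²) = √(405.6196 + 620.0100) = 32.03 km
  M6: √((-8.38)² + (-32.01)²) = √(70.2244 + 1024.6401) = 33.09 km
  M7: √((-11.55)² + (-5.45)²) = √(133.4025 + 29.7025) = 12.77 km
  → nearest: M7 (12.77 km)
R at (-22.73, -20.36):
  M4: √((6.57)² + (36.57)²) = √(43.1649 + 1337.3649) = 37.16 km
  M5: √((12.58)² + (13.21)²) = √(158.2564 + 174.5041) = 18.24 km
  M6: √((24.34)² + (6.10)²) = √(592.4356 + 37.2100) = 25.09 km
  M7: √((21.17)² + (32.66)²) = √(448.1689 + 1066.6756) = 38.92 km
  → nearest: M5 (18.24 km)

P→M7; Q→M7; R→M5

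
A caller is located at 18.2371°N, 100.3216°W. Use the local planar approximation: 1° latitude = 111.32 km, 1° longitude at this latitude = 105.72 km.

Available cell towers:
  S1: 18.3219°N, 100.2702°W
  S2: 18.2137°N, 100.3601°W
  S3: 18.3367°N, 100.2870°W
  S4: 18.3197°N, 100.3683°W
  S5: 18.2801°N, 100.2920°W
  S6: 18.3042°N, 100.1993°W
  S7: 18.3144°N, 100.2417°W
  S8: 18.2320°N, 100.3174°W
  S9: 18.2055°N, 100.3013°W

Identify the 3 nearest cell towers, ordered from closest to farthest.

S8, S9, S2

Distances from 18.2371°N, 100.3216°W:
S1: √((0.0848·111.32)² + (0.0514·105.72)²) = √(89.112392 + 29.528443) = 10.8922 km
S2: √((-0.0234·111.32)² + (-0.0385·105.72)²) = √(6.785441 + 16.566691) = 4.8324 km
S3: √((0.0996·111.32)² + (0.0346·105.72)²) = √(122.932035 + 13.380320) = 11.6753 km
S4: √((0.0826·111.32)² + (-0.0467·105.72)²) = √(84.548613 + 24.375193) = 10.4367 km
S5: √((0.0430·111.32)² + (0.0296·105.72)²) = √(22.913071 + 9.792594) = 5.7189 km
S6: √((0.0671·111.32)² + (0.1223·105.72)²) = √(55.794506 + 167.173418) = 14.9321 km
S7: √((0.0773·111.32)² + (0.0799·105.72)²) = √(74.046645 + 71.352282) = 12.0581 km
S8: √((-0.0051·111.32)² + (0.0042·105.72)²) = √(0.322320 + 0.197157) = 0.7207 km
S9: √((-0.0316·111.32)² + (0.0203·105.72)²) = √(12.374298 + 4.605814) = 4.1207 km
Sorted: S8 (0.7207 km) < S9 (4.1207 km) < S2 (4.8324 km) < S5 (5.7189 km) < S4 (10.4367 km) < …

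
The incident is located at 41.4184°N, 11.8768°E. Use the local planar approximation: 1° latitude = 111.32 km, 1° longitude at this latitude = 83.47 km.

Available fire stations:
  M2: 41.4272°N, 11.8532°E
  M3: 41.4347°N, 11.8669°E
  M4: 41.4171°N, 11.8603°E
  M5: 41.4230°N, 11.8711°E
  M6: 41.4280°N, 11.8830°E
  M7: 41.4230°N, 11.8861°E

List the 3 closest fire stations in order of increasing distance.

M5, M7, M6

Distances from 41.4184°N, 11.8768°E:
M2: √((0.0088·111.32)² + (-0.0236·83.47)²) = √(0.959648 + 3.880474) = 2.2000 km
M3: √((0.0163·111.32)² + (-0.0099·83.47)²) = √(3.292468 + 0.682859) = 1.9938 km
M4: √((-0.0013·111.32)² + (-0.0165·83.47)²) = √(0.020943 + 1.896831) = 1.3848 km
M5: √((0.0046·111.32)² + (-0.0057·83.47)²) = √(0.262218 + 0.226366) = 0.6990 km
M6: √((0.0096·111.32)² + (0.0062·83.47)²) = √(1.142060 + 0.267821) = 1.1874 km
M7: √((0.0046·111.32)² + (0.0093·83.47)²) = √(0.262218 + 0.602597) = 0.9300 km
Sorted: M5 (0.6990 km) < M7 (0.9300 km) < M6 (1.1874 km) < M4 (1.3848 km) < M3 (1.9938 km) < …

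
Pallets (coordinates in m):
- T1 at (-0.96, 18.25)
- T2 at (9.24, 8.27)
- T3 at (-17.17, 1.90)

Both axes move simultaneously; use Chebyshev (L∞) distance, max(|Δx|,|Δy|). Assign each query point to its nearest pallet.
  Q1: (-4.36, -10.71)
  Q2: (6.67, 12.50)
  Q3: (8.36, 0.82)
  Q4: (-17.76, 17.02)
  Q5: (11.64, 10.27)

Q1→T3; Q2→T2; Q3→T2; Q4→T3; Q5→T2

Q1 at (-4.36, -10.71):
  T1: max(|3.40|, |28.96|) = 28.96 m
  T2: max(|13.60|, |18.98|) = 18.98 m
  T3: max(|-12.81|, |12.61|) = 12.81 m
  → nearest: T3 (12.81 m)
Q2 at (6.67, 12.50):
  T1: max(|-7.63|, |5.75|) = 7.63 m
  T2: max(|2.57|, |-4.23|) = 4.23 m
  T3: max(|-23.84|, |-10.60|) = 23.84 m
  → nearest: T2 (4.23 m)
Q3 at (8.36, 0.82):
  T1: max(|-9.32|, |17.43|) = 17.43 m
  T2: max(|0.88|, |7.45|) = 7.45 m
  T3: max(|-25.53|, |1.08|) = 25.53 m
  → nearest: T2 (7.45 m)
Q4 at (-17.76, 17.02):
  T1: max(|16.80|, |1.23|) = 16.80 m
  T2: max(|27.00|, |-8.75|) = 27.00 m
  T3: max(|0.59|, |-15.12|) = 15.12 m
  → nearest: T3 (15.12 m)
Q5 at (11.64, 10.27):
  T1: max(|-12.60|, |7.98|) = 12.60 m
  T2: max(|-2.40|, |-2.00|) = 2.40 m
  T3: max(|-28.81|, |-8.37|) = 28.81 m
  → nearest: T2 (2.40 m)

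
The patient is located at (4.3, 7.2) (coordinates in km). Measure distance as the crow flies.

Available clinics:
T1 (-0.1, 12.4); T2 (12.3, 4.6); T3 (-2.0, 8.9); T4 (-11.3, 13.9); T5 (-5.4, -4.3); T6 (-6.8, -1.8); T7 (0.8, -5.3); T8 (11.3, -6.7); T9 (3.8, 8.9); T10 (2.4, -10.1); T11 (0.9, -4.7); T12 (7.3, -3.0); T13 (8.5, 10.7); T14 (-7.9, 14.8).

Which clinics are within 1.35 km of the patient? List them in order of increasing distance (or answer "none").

none

Distances from (4.3, 7.2):
T1: √((-4.4)² + (5.2)²) = √(19.360 + 27.040) = 6.8 km
T2: √((8.0)² + (-2.6)²) = √(64.000 + 6.760) = 8.4 km
T3: √((-6.3)² + (1.7)²) = √(39.690 + 2.890) = 6.5 km
T4: √((-15.6)² + (6.7)²) = √(243.360 + 44.890) = 17.0 km
T5: √((-9.7)² + (-11.5)²) = √(94.090 + 132.250) = 15.0 km
T6: √((-11.1)² + (-9.0)²) = √(123.210 + 81.000) = 14.3 km
T7: √((-3.5)² + (-12.5)²) = √(12.250 + 156.250) = 13.0 km
T8: √((7.0)² + (-13.9)²) = √(49.000 + 193.210) = 15.6 km
T9: √((-0.5)² + (1.7)²) = √(0.250 + 2.890) = 1.8 km
T10: √((-1.9)² + (-17.3)²) = √(3.610 + 299.290) = 17.4 km
T11: √((-3.4)² + (-11.9)²) = √(11.560 + 141.610) = 12.4 km
T12: √((3.0)² + (-10.2)²) = √(9.000 + 104.040) = 10.6 km
T13: √((4.2)² + (3.5)²) = √(17.640 + 12.250) = 5.5 km
T14: √((-12.2)² + (7.6)²) = √(148.840 + 57.760) = 14.4 km
Threshold 1.35 km: none within range.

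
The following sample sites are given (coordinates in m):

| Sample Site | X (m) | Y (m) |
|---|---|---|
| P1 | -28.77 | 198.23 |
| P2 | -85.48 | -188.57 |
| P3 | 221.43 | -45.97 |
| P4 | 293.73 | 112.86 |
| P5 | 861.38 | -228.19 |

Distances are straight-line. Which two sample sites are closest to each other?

Pairwise distances:
P1–P2: √((-56.71)² + (-386.80)²) = √(3216.0241 + 149614.2400) = 390.94 m
P1–P3: √((250.20)² + (-244.20)²) = √(62600.0400 + 59633.6400) = 349.62 m
P1–P4: √((322.50)² + (-85.37)²) = √(104006.2500 + 7288.0369) = 333.61 m
P1–P5: √((890.15)² + (-426.42)²) = √(792367.0225 + 181834.0164) = 987.02 m
P2–P3: √((306.91)² + (142.60)²) = √(94193.7481 + 20334.7600) = 338.42 m
P2–P4: √((379.21)² + (301.43)²) = √(143800.2241 + 90860.0449) = 484.42 m
P2–P5: √((946.86)² + (-39.62)²) = √(896543.8596 + 1569.7444) = 947.69 m
P3–P4: √((72.30)² + (158.83)²) = √(5227.2900 + 25226.9689) = 174.51 m
P3–P5: √((639.95)² + (-182.22)²) = √(409536.0025 + 33204.1284) = 665.39 m
P4–P5: √((567.65)² + (-341.05)²) = √(322226.5225 + 116315.1025) = 662.22 m
Closest pair: P3–P4 at 174.51 m.

P3 and P4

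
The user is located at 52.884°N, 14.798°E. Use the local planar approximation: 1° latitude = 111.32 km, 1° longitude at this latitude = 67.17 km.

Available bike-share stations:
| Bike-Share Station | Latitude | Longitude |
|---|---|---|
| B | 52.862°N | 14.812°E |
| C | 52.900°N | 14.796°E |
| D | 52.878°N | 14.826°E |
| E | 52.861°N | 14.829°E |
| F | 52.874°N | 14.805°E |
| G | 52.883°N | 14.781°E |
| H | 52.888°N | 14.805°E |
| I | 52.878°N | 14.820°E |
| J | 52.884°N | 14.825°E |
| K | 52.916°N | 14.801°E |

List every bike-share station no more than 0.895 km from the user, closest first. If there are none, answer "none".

H

Distances from 52.884°N, 14.798°E:
B: 2.623 km
C: 1.786 km
D: 1.996 km
E: 3.300 km
F: 1.208 km
G: 1.147 km
H: 0.648 km
I: 1.622 km
J: 1.814 km
K: 3.568 km
Threshold 0.895 km: H (0.648 km) is within range.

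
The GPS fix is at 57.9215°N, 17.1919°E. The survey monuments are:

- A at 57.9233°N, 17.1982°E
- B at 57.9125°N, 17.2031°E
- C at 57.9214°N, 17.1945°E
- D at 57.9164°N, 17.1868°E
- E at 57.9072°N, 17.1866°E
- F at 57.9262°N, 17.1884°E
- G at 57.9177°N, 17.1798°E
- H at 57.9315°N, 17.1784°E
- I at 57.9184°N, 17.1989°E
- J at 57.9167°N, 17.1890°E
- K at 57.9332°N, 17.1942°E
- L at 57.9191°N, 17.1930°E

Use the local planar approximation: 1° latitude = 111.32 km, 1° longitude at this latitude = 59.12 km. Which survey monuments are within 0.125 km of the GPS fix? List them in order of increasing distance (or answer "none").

none

Distances from 57.9215°N, 17.1919°E:
A: √((0.0018·111.32)² + (0.0063·59.12)²) = √(0.040151 + 0.138723) = 0.4229 km
B: √((-0.0090·111.32)² + (0.0112·59.12)²) = √(1.003764 + 0.438435) = 1.2009 km
C: √((-0.0001·111.32)² + (0.0026·59.12)²) = √(0.000124 + 0.023627) = 0.1541 km
D: √((-0.0051·111.32)² + (-0.0051·59.12)²) = √(0.322320 + 0.090909) = 0.6428 km
E: √((-0.0143·111.32)² + (-0.0053·59.12)²) = √(2.534069 + 0.098179) = 1.6224 km
F: √((0.0047·111.32)² + (-0.0035·59.12)²) = √(0.273742 + 0.042816) = 0.5626 km
G: √((-0.0038·111.32)² + (-0.0121·59.12)²) = √(0.178943 + 0.511728) = 0.8311 km
H: √((0.0100·111.32)² + (-0.0135·59.12)²) = √(1.239214 + 0.636996) = 1.3697 km
I: √((-0.0031·111.32)² + (0.0070·59.12)²) = √(0.119088 + 0.171264) = 0.5388 km
J: √((-0.0048·111.32)² + (-0.0029·59.12)²) = √(0.285515 + 0.029394) = 0.5612 km
K: √((0.0117·111.32)² + (0.0023·59.12)²) = √(1.696360 + 0.018489) = 1.3095 km
L: √((-0.0024·111.32)² + (0.0011·59.12)²) = √(0.071379 + 0.004229) = 0.2750 km
Threshold 0.125 km: none within range.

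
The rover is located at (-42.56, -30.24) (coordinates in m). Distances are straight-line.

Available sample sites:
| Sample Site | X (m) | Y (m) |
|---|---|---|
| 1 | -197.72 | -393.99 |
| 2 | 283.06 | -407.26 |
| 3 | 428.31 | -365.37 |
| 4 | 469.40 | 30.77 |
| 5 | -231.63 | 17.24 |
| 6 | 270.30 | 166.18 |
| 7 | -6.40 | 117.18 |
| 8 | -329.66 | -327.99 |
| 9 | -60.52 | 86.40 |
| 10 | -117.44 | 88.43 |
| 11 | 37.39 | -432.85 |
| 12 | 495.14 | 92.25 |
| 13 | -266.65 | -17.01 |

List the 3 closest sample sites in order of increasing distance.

Distances from (-42.56, -30.24):
1: √((-155.16)² + (-363.75)²) = √(24074.6256 + 132314.0625) = 395.46 m
2: √((325.62)² + (-377.02)²) = √(106028.3844 + 142144.0804) = 498.17 m
3: √((470.87)² + (-335.13)²) = √(221718.5569 + 112312.1169) = 577.95 m
4: √((511.96)² + (61.01)²) = √(262103.0416 + 3722.2201) = 515.58 m
5: √((-189.07)² + (47.48)²) = √(35747.4649 + 2254.3504) = 194.94 m
6: √((312.86)² + (196.42)²) = √(97881.3796 + 38580.8164) = 369.41 m
7: √((36.16)² + (147.42)²) = √(1307.5456 + 21732.6564) = 151.79 m
8: √((-287.10)² + (-297.75)²) = √(82426.4100 + 88655.0625) = 413.62 m
9: √((-17.96)² + (116.64)²) = √(322.5616 + 13604.8896) = 118.01 m
10: √((-74.88)² + (118.67)²) = √(5607.0144 + 14082.5689) = 140.32 m
11: √((79.95)² + (-402.61)²) = √(6392.0025 + 162094.8121) = 410.47 m
12: √((537.70)² + (122.49)²) = √(289121.2900 + 15003.8001) = 551.48 m
13: √((-224.09)² + (13.23)²) = √(50216.3281 + 175.0329) = 224.48 m
Sorted: 9 (118.01 m) < 10 (140.32 m) < 7 (151.79 m) < 5 (194.94 m) < 13 (224.48 m) < …

9, 10, 7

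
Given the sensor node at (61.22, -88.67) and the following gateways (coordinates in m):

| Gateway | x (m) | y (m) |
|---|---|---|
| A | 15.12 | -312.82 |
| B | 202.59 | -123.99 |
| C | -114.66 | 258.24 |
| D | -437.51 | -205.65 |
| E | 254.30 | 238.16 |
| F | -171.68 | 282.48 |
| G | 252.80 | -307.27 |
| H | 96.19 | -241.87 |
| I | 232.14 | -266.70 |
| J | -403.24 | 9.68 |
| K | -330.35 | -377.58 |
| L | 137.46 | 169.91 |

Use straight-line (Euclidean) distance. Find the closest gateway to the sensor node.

B

Distances from (61.22, -88.67):
A: √((-46.10)² + (-224.15)²) = √(2125.2100 + 50243.2225) = 228.84 m
B: √((141.37)² + (-35.32)²) = √(19985.4769 + 1247.5024) = 145.72 m
C: √((-175.88)² + (346.91)²) = √(30933.7744 + 120346.5481) = 388.95 m
D: √((-498.73)² + (-116.98)²) = √(248731.6129 + 13684.3204) = 512.27 m
E: √((193.08)² + (326.83)²) = √(37279.8864 + 106817.8489) = 379.60 m
F: √((-232.90)² + (371.15)²) = √(54242.4100 + 137752.3225) = 438.17 m
G: √((191.58)² + (-218.60)²) = √(36702.8964 + 47785.9600) = 290.67 m
H: √((34.97)² + (-153.20)²) = √(1222.9009 + 23470.2400) = 157.14 m
I: √((170.92)² + (-178.03)²) = √(29213.6464 + 31694.6809) = 246.80 m
J: √((-464.46)² + (98.35)²) = √(215723.0916 + 9672.7225) = 474.76 m
K: √((-391.57)² + (-288.91)²) = √(153327.0649 + 83468.9881) = 486.62 m
L: √((76.24)² + (258.58)²) = √(5812.5376 + 66863.6164) = 269.59 m
Minimum: B at 145.72 m.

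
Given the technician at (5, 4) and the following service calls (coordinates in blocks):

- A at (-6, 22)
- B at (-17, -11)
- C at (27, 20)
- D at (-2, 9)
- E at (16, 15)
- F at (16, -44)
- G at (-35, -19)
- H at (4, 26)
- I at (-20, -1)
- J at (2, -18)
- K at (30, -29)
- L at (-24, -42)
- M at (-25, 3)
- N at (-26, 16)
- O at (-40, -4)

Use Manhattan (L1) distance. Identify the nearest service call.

Distances from (5, 4):
A: 29 blocks
B: 37 blocks
C: 38 blocks
D: 12 blocks
E: 22 blocks
F: 59 blocks
G: 63 blocks
H: 23 blocks
I: 30 blocks
J: 25 blocks
K: 58 blocks
L: 75 blocks
M: 31 blocks
N: 43 blocks
O: 53 blocks
Minimum: D at 12 blocks.

D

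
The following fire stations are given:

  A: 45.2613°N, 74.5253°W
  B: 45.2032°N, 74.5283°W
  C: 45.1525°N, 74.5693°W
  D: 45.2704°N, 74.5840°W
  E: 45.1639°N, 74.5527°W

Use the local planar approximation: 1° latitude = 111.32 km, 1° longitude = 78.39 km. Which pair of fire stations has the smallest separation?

C and E

Pairwise distances:
A–B: 6.4720 km
A–C: 12.5932 km
A–D: 4.7117 km
A–E: 11.0533 km
B–C: 6.4949 km
B–D: 8.6617 km
B–E: 4.7747 km
C–D: 13.1751 km
C–E: 1.8176 km
D–E: 12.1068 km
Closest pair: C–E at 1.8176 km.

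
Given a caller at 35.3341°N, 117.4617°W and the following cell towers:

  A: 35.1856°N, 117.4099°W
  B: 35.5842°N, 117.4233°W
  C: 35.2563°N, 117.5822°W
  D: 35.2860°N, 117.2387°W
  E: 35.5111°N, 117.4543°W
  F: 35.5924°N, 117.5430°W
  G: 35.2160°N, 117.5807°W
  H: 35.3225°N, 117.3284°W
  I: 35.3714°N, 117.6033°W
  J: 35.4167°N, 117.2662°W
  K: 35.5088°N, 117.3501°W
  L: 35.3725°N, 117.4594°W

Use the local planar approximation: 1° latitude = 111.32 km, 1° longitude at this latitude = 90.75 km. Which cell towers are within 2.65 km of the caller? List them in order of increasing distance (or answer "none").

none

Distances from 35.3341°N, 117.4617°W:
A: √((-0.1485·111.32)² + (0.0518·90.75)²) = √(273.274622 + 22.097991) = 17.1864 km
B: √((0.2501·111.32)² + (0.0384·90.75)²) = √(775.128631 + 12.143831) = 28.0584 km
C: √((-0.0778·111.32)² + (-0.1205·90.75)²) = √(75.007655 + 119.582426) = 13.9496 km
D: √((-0.0481·111.32)² + (0.2230·90.75)²) = √(28.670585 + 409.546288) = 20.9336 km
E: √((0.1770·111.32)² + (0.0074·90.75)²) = √(388.233429 + 0.450979) = 19.7151 km
F: √((0.2583·111.32)² + (-0.0813·90.75)²) = √(826.789986 + 54.434515) = 29.6854 km
G: √((-0.1181·111.32)² + (-0.1190·90.75)²) = √(172.840769 + 116.623801) = 17.0137 km
H: √((-0.0116·111.32)² + (0.1333·90.75)²) = √(1.667487 + 146.336804) = 12.1657 km
I: √((0.0373·111.32)² + (-0.1416·90.75)²) = √(17.241064 + 165.127640) = 13.5044 km
J: √((0.0826·111.32)² + (0.1955·90.75)²) = √(84.548613 + 314.765258) = 19.9828 km
K: √((0.1747·111.32)² + (0.1116·90.75)²) = √(378.209301 + 102.570307) = 21.9267 km
L: √((0.0384·111.32)² + (0.0023·90.75)²) = √(18.272957 + 0.043566) = 4.2798 km
Threshold 2.65 km: none within range.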